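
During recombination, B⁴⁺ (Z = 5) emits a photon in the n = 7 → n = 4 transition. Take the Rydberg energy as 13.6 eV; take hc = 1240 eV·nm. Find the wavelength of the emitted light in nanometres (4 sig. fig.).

86.65 nm

For Z = 5 the level energies scale as Z², so the effective Rydberg energy is 13.6 × 25 = 340.0 eV.
ΔE = 340.0 × (1/4² − 1/7²) = 340.0 × 0.04209 = 14.31 eV.
λ = hc/ΔE = 1240 / 14.31 = 86.65 nm.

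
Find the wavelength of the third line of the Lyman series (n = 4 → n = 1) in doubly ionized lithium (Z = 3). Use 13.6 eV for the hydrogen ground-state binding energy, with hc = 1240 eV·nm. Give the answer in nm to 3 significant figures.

The Lyman series terminates on n_f = 1; the third line has n_i = 1+3 = 4.
ΔE = 122.4 × (1/1² − 1/4²) = 114.8 eV.
λ = 1240 / 114.8 = 10.8 nm.

10.8 nm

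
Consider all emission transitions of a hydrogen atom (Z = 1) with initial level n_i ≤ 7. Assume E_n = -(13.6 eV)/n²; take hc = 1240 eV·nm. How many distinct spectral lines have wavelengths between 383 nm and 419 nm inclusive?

2

Enumerate all n_i → n_f pairs with 1 ≤ n_f < n_i ≤ 7 and compute λ = 1240 / [13.6·1·(1/n_f² − 1/n_i²)].
Lines falling in [383, 419] nm: 7→2 (397.1 nm), 6→2 (410.3 nm).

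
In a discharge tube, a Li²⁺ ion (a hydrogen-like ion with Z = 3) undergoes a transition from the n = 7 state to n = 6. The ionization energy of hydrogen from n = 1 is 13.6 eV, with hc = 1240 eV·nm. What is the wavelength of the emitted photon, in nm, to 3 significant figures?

1370 nm

For Z = 3 the level energies scale as Z², so the effective Rydberg energy is 13.6 × 9 = 122.4 eV.
ΔE = 122.4 × (1/6² − 1/7²) = 122.4 × 0.007370 = 0.9020 eV.
λ = hc/ΔE = 1240 / 0.9020 = 1370 nm.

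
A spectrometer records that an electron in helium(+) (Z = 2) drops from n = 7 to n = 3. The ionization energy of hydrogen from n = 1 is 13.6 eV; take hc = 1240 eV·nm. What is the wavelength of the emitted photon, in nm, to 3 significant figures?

For Z = 2 the level energies scale as Z², so the effective Rydberg energy is 13.6 × 4 = 54.40 eV.
ΔE = 54.40 × (1/3² − 1/7²) = 54.40 × 0.09070 = 4.934 eV.
λ = hc/ΔE = 1240 / 4.934 = 251 nm.

251 nm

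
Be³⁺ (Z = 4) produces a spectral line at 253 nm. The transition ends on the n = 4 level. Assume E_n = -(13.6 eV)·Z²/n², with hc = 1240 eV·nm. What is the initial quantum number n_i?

The photon energy is ΔE = hc/λ = 1240 / 253 = 4.901 eV.
With Z = 4, ΔE = 217.6 × (1/n_f² − 1/n_i²), so 1/n_f² − 1/n_i² = 0.02252.
With n_f = 4: 1/n_i² = 1/16 − 0.02252 = 0.03998, so n_i ≈ 5.00.

n_i = 5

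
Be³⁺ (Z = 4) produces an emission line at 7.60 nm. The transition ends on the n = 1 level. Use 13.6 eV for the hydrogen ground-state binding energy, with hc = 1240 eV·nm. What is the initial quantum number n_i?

The photon energy is ΔE = hc/λ = 1240 / 7.60 = 163.2 eV.
With Z = 4, ΔE = 217.6 × (1/n_f² − 1/n_i²), so 1/n_f² − 1/n_i² = 0.7498.
With n_f = 1: 1/n_i² = 1/1 − 0.7498 = 0.2502, so n_i ≈ 2.00.

n_i = 2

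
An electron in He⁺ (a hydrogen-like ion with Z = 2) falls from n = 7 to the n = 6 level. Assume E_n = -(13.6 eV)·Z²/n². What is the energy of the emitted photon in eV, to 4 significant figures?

0.4009 eV

The Bohr energies scale as Z², so for Z = 2: E_n = −54.40/n² eV.
E_7 = −54.40/49 = −1.110 eV and E_6 = −54.40/36 = −1.511 eV.
The photon energy is |E_7 − E_6| = 0.4009 eV.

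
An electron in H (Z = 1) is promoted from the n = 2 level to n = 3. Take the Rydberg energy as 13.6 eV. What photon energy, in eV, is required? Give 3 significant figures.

E_3 = −13.60/9 = −1.511 eV and E_2 = −13.60/4 = −3.400 eV.
The photon energy is |E_3 − E_2| = 1.89 eV.

1.89 eV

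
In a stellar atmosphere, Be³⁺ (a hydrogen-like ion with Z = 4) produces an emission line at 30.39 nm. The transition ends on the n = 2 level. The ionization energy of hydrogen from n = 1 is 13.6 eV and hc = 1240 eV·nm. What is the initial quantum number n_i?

n_i = 4

The photon energy is ΔE = hc/λ = 1240 / 30.39 = 40.80 eV.
With Z = 4, ΔE = 217.6 × (1/n_f² − 1/n_i²), so 1/n_f² − 1/n_i² = 0.1875.
With n_f = 2: 1/n_i² = 1/4 − 0.1875 = 0.06249, so n_i ≈ 4.00.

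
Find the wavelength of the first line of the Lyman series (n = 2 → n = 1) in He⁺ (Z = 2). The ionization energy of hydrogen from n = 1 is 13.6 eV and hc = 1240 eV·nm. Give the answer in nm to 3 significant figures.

30.4 nm

The Lyman series terminates on n_f = 1; the first line has n_i = 1+1 = 2.
ΔE = 54.40 × (1/1² − 1/2²) = 40.80 eV.
λ = 1240 / 40.80 = 30.4 nm.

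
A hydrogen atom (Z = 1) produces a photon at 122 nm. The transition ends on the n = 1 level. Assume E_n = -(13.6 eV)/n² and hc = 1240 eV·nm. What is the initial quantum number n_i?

The photon energy is ΔE = hc/λ = 1240 / 122 = 10.16 eV.
With Z = 1, ΔE = 13.60 × (1/n_f² − 1/n_i²), so 1/n_f² − 1/n_i² = 0.7473.
With n_f = 1: 1/n_i² = 1/1 − 0.7473 = 0.2527, so n_i ≈ 1.99.

n_i = 2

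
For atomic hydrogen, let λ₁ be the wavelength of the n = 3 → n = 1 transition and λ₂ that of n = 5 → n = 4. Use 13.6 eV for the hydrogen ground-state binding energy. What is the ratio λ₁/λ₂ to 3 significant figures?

0.0253

λ ∝ 1/ΔE ∝ 1/(1/n_f² − 1/n_i²), and the Z² and hc factors cancel in the ratio.
λ₁/λ₂ = (1/4² − 1/5²)/(1/1² − 1/3²) = 0.02250/0.8889 = 0.0253.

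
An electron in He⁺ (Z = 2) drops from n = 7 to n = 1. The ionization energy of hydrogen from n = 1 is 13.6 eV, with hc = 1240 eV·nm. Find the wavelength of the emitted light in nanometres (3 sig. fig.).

For Z = 2 the level energies scale as Z², so the effective Rydberg energy is 13.6 × 4 = 54.40 eV.
ΔE = 54.40 × (1/1² − 1/7²) = 54.40 × 0.9796 = 53.29 eV.
λ = hc/ΔE = 1240 / 53.29 = 23.3 nm.

23.3 nm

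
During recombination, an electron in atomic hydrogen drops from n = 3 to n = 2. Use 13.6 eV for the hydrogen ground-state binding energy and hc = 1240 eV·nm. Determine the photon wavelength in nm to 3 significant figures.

656 nm

ΔE = 13.60 × (1/2² − 1/3²) = 13.60 × 0.1389 = 1.889 eV.
λ = hc/ΔE = 1240 / 1.889 = 656 nm.
This line belongs to the Balmer series.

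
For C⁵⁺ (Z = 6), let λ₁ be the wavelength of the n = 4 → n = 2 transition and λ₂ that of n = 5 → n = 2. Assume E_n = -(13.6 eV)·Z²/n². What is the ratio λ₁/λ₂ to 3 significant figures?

1.12

λ ∝ 1/ΔE ∝ 1/(1/n_f² − 1/n_i²), and the Z² and hc factors cancel in the ratio.
λ₁/λ₂ = (1/2² − 1/5²)/(1/2² − 1/4²) = 0.2100/0.1875 = 1.12.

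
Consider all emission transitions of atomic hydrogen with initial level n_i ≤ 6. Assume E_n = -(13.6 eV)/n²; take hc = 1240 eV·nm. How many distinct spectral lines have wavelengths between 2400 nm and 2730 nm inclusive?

Enumerate all n_i → n_f pairs with 1 ≤ n_f < n_i ≤ 6 and compute λ = 1240 / [13.6·1·(1/n_f² − 1/n_i²)].
Lines falling in [2400, 2730] nm: 6→4 (2626 nm).

1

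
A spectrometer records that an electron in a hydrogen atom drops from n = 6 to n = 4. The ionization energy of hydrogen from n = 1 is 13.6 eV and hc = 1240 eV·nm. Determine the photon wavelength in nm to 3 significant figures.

2630 nm

ΔE = 13.60 × (1/4² − 1/6²) = 13.60 × 0.03472 = 0.4722 eV.
λ = hc/ΔE = 1240 / 0.4722 = 2630 nm.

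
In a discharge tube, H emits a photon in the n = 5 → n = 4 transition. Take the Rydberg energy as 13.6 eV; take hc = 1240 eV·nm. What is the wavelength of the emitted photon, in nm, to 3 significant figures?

ΔE = 13.60 × (1/4² − 1/5²) = 13.60 × 0.02250 = 0.3060 eV.
λ = hc/ΔE = 1240 / 0.3060 = 4050 nm.

4050 nm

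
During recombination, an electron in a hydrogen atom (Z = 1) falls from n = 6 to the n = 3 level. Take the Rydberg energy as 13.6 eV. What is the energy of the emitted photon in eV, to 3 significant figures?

1.13 eV

E_6 = −13.60/36 = −0.3778 eV and E_3 = −13.60/9 = −1.511 eV.
The photon energy is |E_6 − E_3| = 1.13 eV.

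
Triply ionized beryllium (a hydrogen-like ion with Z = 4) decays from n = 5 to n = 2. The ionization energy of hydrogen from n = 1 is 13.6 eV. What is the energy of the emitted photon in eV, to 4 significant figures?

45.70 eV

The Bohr energies scale as Z², so for Z = 4: E_n = −217.6/n² eV.
E_5 = −217.6/25 = −8.704 eV and E_2 = −217.6/4 = −54.40 eV.
The photon energy is |E_5 − E_2| = 45.70 eV.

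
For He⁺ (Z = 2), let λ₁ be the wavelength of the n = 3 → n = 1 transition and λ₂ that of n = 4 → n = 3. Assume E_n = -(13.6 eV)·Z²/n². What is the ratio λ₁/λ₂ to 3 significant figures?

λ ∝ 1/ΔE ∝ 1/(1/n_f² − 1/n_i²), and the Z² and hc factors cancel in the ratio.
λ₁/λ₂ = (1/3² − 1/4²)/(1/1² − 1/3²) = 0.04861/0.8889 = 0.0547.

0.0547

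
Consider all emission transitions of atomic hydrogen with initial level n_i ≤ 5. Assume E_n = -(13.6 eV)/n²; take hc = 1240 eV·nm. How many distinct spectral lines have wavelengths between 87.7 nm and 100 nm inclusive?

2

Enumerate all n_i → n_f pairs with 1 ≤ n_f < n_i ≤ 5 and compute λ = 1240 / [13.6·1·(1/n_f² − 1/n_i²)].
Lines falling in [87.7, 100] nm: 5→1 (94.98 nm), 4→1 (97.25 nm).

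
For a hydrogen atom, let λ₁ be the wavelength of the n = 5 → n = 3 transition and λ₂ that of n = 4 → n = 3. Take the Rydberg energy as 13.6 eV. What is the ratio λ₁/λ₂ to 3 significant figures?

λ ∝ 1/ΔE ∝ 1/(1/n_f² − 1/n_i²), and the Z² and hc factors cancel in the ratio.
λ₁/λ₂ = (1/3² − 1/4²)/(1/3² − 1/5²) = 0.04861/0.07111 = 0.684.

0.684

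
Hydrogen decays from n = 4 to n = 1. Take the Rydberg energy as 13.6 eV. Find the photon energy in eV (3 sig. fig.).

E_4 = −13.60/16 = −0.8500 eV and E_1 = −13.60/1 = −13.60 eV.
The photon energy is |E_4 − E_1| = 12.8 eV.

12.8 eV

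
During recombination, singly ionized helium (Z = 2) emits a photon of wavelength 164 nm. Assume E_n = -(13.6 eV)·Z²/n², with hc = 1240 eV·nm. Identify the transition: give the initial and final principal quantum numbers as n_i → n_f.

The photon energy is ΔE = hc/λ = 1240 / 164 = 7.561 eV.
With Z = 2, ΔE = 54.40 × (1/n_f² − 1/n_i²), so 1/n_f² − 1/n_i² = 0.1390.
Trying n_f = 2 gives 1/n_i² = 0.1110, i.e. n_i ≈ 3; this pair matches.

n_i = 3, n_f = 2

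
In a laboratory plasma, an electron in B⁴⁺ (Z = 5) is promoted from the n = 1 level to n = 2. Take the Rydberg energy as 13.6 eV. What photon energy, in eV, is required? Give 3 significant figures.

255 eV

The Bohr energies scale as Z², so for Z = 5: E_n = −340.0/n² eV.
E_2 = −340.0/4 = −85.00 eV and E_1 = −340.0/1 = −340.0 eV.
The photon energy is |E_2 − E_1| = 255 eV.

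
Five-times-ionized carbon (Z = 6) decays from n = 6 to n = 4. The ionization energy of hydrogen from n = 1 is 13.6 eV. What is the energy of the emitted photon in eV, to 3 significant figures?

17.0 eV

The Bohr energies scale as Z², so for Z = 6: E_n = −489.6/n² eV.
E_6 = −489.6/36 = −13.60 eV and E_4 = −489.6/16 = −30.60 eV.
The photon energy is |E_6 − E_4| = 17.0 eV.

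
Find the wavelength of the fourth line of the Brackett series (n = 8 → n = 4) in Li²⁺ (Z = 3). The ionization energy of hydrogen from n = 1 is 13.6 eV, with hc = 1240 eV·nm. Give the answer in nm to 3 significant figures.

216 nm

The Brackett series terminates on n_f = 4; the fourth line has n_i = 4+4 = 8.
ΔE = 122.4 × (1/4² − 1/8²) = 5.738 eV.
λ = 1240 / 5.738 = 216 nm.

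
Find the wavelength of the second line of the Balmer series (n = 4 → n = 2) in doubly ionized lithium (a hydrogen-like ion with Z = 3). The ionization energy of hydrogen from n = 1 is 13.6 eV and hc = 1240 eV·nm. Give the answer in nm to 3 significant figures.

The Balmer series terminates on n_f = 2; the second line has n_i = 2+2 = 4.
ΔE = 122.4 × (1/2² − 1/4²) = 22.95 eV.
λ = 1240 / 22.95 = 54.0 nm.

54.0 nm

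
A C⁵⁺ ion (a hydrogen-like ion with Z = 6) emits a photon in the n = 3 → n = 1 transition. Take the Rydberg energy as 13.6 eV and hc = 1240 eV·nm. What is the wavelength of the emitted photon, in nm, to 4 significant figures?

For Z = 6 the level energies scale as Z², so the effective Rydberg energy is 13.6 × 36 = 489.6 eV.
ΔE = 489.6 × (1/1² − 1/3²) = 489.6 × 0.8889 = 435.2 eV.
λ = hc/ΔE = 1240 / 435.2 = 2.849 nm.

2.849 nm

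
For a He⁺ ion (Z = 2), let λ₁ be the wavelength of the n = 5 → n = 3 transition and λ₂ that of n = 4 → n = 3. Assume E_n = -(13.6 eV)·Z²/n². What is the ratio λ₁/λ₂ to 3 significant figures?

λ ∝ 1/ΔE ∝ 1/(1/n_f² − 1/n_i²), and the Z² and hc factors cancel in the ratio.
λ₁/λ₂ = (1/3² − 1/4²)/(1/3² − 1/5²) = 0.04861/0.07111 = 0.684.

0.684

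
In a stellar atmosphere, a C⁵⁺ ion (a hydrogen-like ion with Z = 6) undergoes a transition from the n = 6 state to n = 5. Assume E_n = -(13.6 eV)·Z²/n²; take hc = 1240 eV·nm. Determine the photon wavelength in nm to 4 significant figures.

For Z = 6 the level energies scale as Z², so the effective Rydberg energy is 13.6 × 36 = 489.6 eV.
ΔE = 489.6 × (1/5² − 1/6²) = 489.6 × 0.01222 = 5.984 eV.
λ = hc/ΔE = 1240 / 5.984 = 207.2 nm.

207.2 nm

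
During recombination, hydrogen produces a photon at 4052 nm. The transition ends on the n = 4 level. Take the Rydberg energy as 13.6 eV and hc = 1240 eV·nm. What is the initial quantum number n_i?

The photon energy is ΔE = hc/λ = 1240 / 4052 = 0.3060 eV.
With Z = 1, ΔE = 13.60 × (1/n_f² − 1/n_i²), so 1/n_f² − 1/n_i² = 0.02250.
With n_f = 4: 1/n_i² = 1/16 − 0.02250 = 0.04000, so n_i ≈ 5.00.

n_i = 5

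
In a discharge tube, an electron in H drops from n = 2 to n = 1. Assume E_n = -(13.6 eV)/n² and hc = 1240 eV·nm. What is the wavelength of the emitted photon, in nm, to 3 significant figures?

ΔE = 13.60 × (1/1² − 1/2²) = 13.60 × 0.7500 = 10.20 eV.
λ = hc/ΔE = 1240 / 10.20 = 122 nm.

122 nm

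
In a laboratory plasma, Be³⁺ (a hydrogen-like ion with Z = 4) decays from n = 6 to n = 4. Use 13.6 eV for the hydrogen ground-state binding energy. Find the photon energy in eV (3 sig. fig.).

7.56 eV

The Bohr energies scale as Z², so for Z = 4: E_n = −217.6/n² eV.
E_6 = −217.6/36 = −6.044 eV and E_4 = −217.6/16 = −13.60 eV.
The photon energy is |E_6 − E_4| = 7.56 eV.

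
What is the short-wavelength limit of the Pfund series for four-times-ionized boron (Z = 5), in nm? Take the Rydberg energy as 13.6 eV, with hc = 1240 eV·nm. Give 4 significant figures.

91.18 nm

The Pfund series has lower level n_f = 5; the series limit corresponds to n_i → ∞.
ΔE_max = 13.6 × 25 / 5² = 13.60 eV.
λ_min = 1240 / 13.60 = 91.18 nm.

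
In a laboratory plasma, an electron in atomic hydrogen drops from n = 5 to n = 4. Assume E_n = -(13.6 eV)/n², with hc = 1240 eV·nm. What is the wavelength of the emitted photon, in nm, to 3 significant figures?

4050 nm

ΔE = 13.60 × (1/4² − 1/5²) = 13.60 × 0.02250 = 0.3060 eV.
λ = hc/ΔE = 1240 / 0.3060 = 4050 nm.
This line belongs to the Brackett series.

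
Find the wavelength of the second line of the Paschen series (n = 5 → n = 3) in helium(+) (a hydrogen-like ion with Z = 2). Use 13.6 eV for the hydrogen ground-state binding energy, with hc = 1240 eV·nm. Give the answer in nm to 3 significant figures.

321 nm

The Paschen series terminates on n_f = 3; the second line has n_i = 3+2 = 5.
ΔE = 54.40 × (1/3² − 1/5²) = 3.868 eV.
λ = 1240 / 3.868 = 321 nm.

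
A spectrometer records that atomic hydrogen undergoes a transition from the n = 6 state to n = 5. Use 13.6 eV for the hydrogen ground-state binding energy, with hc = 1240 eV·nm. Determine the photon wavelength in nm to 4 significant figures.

ΔE = 13.60 × (1/5² − 1/6²) = 13.60 × 0.01222 = 0.1662 eV.
λ = hc/ΔE = 1240 / 0.1662 = 7460 nm.
This line belongs to the Pfund series.

7460 nm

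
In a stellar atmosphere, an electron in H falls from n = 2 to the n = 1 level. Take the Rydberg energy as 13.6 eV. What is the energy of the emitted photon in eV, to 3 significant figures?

E_2 = −13.60/4 = −3.400 eV and E_1 = −13.60/1 = −13.60 eV.
The photon energy is |E_2 − E_1| = 10.2 eV.

10.2 eV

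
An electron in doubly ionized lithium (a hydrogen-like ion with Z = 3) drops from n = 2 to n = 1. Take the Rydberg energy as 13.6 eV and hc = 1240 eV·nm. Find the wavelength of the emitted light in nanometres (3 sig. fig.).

For Z = 3 the level energies scale as Z², so the effective Rydberg energy is 13.6 × 9 = 122.4 eV.
ΔE = 122.4 × (1/1² − 1/2²) = 122.4 × 0.7500 = 91.80 eV.
λ = hc/ΔE = 1240 / 91.80 = 13.5 nm.

13.5 nm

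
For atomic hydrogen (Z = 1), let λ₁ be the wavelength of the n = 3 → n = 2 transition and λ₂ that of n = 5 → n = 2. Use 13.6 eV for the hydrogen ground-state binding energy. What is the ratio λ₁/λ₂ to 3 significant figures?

λ ∝ 1/ΔE ∝ 1/(1/n_f² − 1/n_i²), and the Z² and hc factors cancel in the ratio.
λ₁/λ₂ = (1/2² − 1/5²)/(1/2² − 1/3²) = 0.2100/0.1389 = 1.51.

1.51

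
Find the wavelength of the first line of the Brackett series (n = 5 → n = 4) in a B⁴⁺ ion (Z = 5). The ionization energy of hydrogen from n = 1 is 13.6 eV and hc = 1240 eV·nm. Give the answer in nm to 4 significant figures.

The Brackett series terminates on n_f = 4; the first line has n_i = 4+1 = 5.
ΔE = 340.0 × (1/4² − 1/5²) = 7.650 eV.
λ = 1240 / 7.650 = 162.1 nm.

162.1 nm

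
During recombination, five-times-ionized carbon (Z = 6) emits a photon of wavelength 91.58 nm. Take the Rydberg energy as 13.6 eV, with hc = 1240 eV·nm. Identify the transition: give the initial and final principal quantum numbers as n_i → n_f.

The photon energy is ΔE = hc/λ = 1240 / 91.58 = 13.54 eV.
With Z = 6, ΔE = 489.6 × (1/n_f² − 1/n_i²), so 1/n_f² − 1/n_i² = 0.02766.
Trying n_f = 5 gives 1/n_i² = 0.01234, i.e. n_i ≈ 9; this pair matches.

n_i = 9, n_f = 5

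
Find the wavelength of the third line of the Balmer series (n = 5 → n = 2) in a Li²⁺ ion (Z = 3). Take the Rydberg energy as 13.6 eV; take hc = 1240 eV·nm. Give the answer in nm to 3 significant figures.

The Balmer series terminates on n_f = 2; the third line has n_i = 2+3 = 5.
ΔE = 122.4 × (1/2² − 1/5²) = 25.70 eV.
λ = 1240 / 25.70 = 48.2 nm.

48.2 nm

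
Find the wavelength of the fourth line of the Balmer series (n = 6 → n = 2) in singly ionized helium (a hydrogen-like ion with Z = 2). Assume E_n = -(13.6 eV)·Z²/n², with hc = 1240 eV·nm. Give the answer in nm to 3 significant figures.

103 nm

The Balmer series terminates on n_f = 2; the fourth line has n_i = 2+4 = 6.
ΔE = 54.40 × (1/2² − 1/6²) = 12.09 eV.
λ = 1240 / 12.09 = 103 nm.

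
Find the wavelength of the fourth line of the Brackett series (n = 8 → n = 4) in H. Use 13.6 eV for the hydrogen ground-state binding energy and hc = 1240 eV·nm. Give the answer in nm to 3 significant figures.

The Brackett series terminates on n_f = 4; the fourth line has n_i = 4+4 = 8.
ΔE = 13.60 × (1/4² − 1/8²) = 0.6375 eV.
λ = 1240 / 0.6375 = 1950 nm.

1950 nm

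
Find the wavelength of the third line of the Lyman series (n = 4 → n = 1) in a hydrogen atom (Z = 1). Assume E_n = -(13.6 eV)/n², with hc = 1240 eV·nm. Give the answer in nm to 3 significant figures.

97.3 nm

The Lyman series terminates on n_f = 1; the third line has n_i = 1+3 = 4.
ΔE = 13.60 × (1/1² − 1/4²) = 12.75 eV.
λ = 1240 / 12.75 = 97.3 nm.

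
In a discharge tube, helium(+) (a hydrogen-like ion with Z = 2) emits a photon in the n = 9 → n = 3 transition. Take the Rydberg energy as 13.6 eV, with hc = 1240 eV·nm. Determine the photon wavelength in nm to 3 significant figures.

For Z = 2 the level energies scale as Z², so the effective Rydberg energy is 13.6 × 4 = 54.40 eV.
ΔE = 54.40 × (1/3² − 1/9²) = 54.40 × 0.09877 = 5.373 eV.
λ = hc/ΔE = 1240 / 5.373 = 231 nm.

231 nm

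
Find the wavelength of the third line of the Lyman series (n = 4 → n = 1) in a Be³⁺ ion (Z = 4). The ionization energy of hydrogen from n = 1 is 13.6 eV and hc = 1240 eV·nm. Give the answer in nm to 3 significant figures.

6.08 nm

The Lyman series terminates on n_f = 1; the third line has n_i = 1+3 = 4.
ΔE = 217.6 × (1/1² − 1/4²) = 204.0 eV.
λ = 1240 / 204.0 = 6.08 nm.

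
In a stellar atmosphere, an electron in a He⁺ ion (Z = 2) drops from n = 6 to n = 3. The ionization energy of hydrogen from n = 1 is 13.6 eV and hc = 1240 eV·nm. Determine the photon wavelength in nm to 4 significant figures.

273.5 nm

For Z = 2 the level energies scale as Z², so the effective Rydberg energy is 13.6 × 4 = 54.40 eV.
ΔE = 54.40 × (1/3² − 1/6²) = 54.40 × 0.08333 = 4.533 eV.
λ = hc/ΔE = 1240 / 4.533 = 273.5 nm.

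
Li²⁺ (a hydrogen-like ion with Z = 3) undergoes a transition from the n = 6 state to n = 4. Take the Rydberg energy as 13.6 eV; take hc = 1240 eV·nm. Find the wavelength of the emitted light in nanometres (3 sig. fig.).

For Z = 3 the level energies scale as Z², so the effective Rydberg energy is 13.6 × 9 = 122.4 eV.
ΔE = 122.4 × (1/4² − 1/6²) = 122.4 × 0.03472 = 4.250 eV.
λ = hc/ΔE = 1240 / 4.250 = 292 nm.

292 nm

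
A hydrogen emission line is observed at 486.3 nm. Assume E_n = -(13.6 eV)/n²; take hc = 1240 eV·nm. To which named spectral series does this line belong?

Balmer

ΔE = 1240/486.3 = 2.550 eV.
This matches 13.6 × (1/2² − 1/4²), so n_f = 2: the Balmer series.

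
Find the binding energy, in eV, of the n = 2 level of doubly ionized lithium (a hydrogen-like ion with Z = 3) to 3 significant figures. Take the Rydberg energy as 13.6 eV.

30.6 eV

E_n = −13.6 Z²/n² = −122.4/n² eV for Z = 3.
E_2 = −122.4/4 = −30.6 eV, so ionization (to E = 0) requires 30.6 eV.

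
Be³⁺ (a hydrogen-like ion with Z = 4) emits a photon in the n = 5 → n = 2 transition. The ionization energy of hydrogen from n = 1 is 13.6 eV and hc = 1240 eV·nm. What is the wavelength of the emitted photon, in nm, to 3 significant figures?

27.1 nm

For Z = 4 the level energies scale as Z², so the effective Rydberg energy is 13.6 × 16 = 217.6 eV.
ΔE = 217.6 × (1/2² − 1/5²) = 217.6 × 0.2100 = 45.70 eV.
λ = hc/ΔE = 1240 / 45.70 = 27.1 nm.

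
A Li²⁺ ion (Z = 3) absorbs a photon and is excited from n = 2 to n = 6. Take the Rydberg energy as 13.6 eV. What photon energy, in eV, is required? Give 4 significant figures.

The Bohr energies scale as Z², so for Z = 3: E_n = −122.4/n² eV.
E_6 = −122.4/36 = −3.400 eV and E_2 = −122.4/4 = −30.60 eV.
The photon energy is |E_6 − E_2| = 27.20 eV.

27.20 eV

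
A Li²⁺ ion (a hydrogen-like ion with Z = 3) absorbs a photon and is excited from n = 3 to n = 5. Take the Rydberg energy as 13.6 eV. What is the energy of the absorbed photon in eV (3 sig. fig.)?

8.70 eV

The Bohr energies scale as Z², so for Z = 3: E_n = −122.4/n² eV.
E_5 = −122.4/25 = −4.896 eV and E_3 = −122.4/9 = −13.60 eV.
The photon energy is |E_5 − E_3| = 8.70 eV.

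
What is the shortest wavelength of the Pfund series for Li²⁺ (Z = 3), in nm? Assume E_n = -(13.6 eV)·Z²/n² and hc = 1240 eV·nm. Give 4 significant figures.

253.3 nm

The Pfund series has lower level n_f = 5; the series limit corresponds to n_i → ∞.
ΔE_max = 13.6 × 9 / 5² = 4.896 eV.
λ_min = 1240 / 4.896 = 253.3 nm.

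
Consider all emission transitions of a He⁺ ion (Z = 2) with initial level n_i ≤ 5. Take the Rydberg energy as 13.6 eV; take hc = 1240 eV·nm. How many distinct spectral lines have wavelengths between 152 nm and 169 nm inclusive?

1

Enumerate all n_i → n_f pairs with 1 ≤ n_f < n_i ≤ 5 and compute λ = 1240 / [13.6·4·(1/n_f² − 1/n_i²)].
Lines falling in [152, 169] nm: 3→2 (164.1 nm).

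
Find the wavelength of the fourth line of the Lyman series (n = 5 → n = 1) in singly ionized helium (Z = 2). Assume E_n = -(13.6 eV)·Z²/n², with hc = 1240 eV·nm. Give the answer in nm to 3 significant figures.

The Lyman series terminates on n_f = 1; the fourth line has n_i = 1+4 = 5.
ΔE = 54.40 × (1/1² − 1/5²) = 52.22 eV.
λ = 1240 / 52.22 = 23.7 nm.

23.7 nm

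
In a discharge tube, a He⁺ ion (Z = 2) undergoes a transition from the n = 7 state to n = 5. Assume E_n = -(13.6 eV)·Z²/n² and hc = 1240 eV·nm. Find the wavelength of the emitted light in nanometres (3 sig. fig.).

For Z = 2 the level energies scale as Z², so the effective Rydberg energy is 13.6 × 4 = 54.40 eV.
ΔE = 54.40 × (1/5² − 1/7²) = 54.40 × 0.01959 = 1.066 eV.
λ = hc/ΔE = 1240 / 1.066 = 1160 nm.

1160 nm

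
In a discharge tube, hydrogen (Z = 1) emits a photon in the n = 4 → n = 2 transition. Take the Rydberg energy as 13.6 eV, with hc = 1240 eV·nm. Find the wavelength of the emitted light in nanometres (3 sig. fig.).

486 nm

ΔE = 13.60 × (1/2² − 1/4²) = 13.60 × 0.1875 = 2.550 eV.
λ = hc/ΔE = 1240 / 2.550 = 486 nm.
This line belongs to the Balmer series.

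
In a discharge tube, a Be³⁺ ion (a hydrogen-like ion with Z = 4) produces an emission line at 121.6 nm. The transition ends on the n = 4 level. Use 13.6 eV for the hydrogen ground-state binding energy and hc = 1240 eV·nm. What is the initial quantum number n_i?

The photon energy is ΔE = hc/λ = 1240 / 121.6 = 10.20 eV.
With Z = 4, ΔE = 217.6 × (1/n_f² − 1/n_i²), so 1/n_f² − 1/n_i² = 0.04686.
With n_f = 4: 1/n_i² = 1/16 − 0.04686 = 0.01564, so n_i ≈ 8.00.

n_i = 8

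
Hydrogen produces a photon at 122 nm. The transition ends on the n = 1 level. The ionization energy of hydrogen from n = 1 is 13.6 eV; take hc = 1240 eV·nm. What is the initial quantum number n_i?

n_i = 2

The photon energy is ΔE = hc/λ = 1240 / 122 = 10.16 eV.
With Z = 1, ΔE = 13.60 × (1/n_f² − 1/n_i²), so 1/n_f² − 1/n_i² = 0.7473.
With n_f = 1: 1/n_i² = 1/1 − 0.7473 = 0.2527, so n_i ≈ 1.99.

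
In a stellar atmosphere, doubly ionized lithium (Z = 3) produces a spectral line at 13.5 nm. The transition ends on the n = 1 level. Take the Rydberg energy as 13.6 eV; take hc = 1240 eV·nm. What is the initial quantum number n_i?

The photon energy is ΔE = hc/λ = 1240 / 13.5 = 91.85 eV.
With Z = 3, ΔE = 122.4 × (1/n_f² − 1/n_i²), so 1/n_f² − 1/n_i² = 0.7504.
With n_f = 1: 1/n_i² = 1/1 − 0.7504 = 0.2496, so n_i ≈ 2.00.

n_i = 2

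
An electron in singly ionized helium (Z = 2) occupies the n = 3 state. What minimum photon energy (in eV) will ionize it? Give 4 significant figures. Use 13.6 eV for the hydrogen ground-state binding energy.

6.044 eV

E_n = −13.6 Z²/n² = −54.40/n² eV for Z = 2.
E_3 = −54.40/9 = −6.044 eV, so ionization (to E = 0) requires 6.044 eV.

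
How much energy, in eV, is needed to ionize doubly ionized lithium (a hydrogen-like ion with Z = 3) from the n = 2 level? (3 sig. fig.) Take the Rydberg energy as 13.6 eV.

E_n = −13.6 Z²/n² = −122.4/n² eV for Z = 3.
E_2 = −122.4/4 = −30.6 eV, so ionization (to E = 0) requires 30.6 eV.

30.6 eV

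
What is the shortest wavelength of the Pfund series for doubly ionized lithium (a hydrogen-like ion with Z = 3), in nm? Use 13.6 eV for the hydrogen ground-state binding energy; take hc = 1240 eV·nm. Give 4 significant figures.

253.3 nm

The Pfund series has lower level n_f = 5; the series limit corresponds to n_i → ∞.
ΔE_max = 13.6 × 9 / 5² = 4.896 eV.
λ_min = 1240 / 4.896 = 253.3 nm.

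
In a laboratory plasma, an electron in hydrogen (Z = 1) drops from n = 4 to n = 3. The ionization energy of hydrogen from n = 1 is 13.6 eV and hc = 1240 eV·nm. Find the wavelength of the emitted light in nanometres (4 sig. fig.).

1876 nm

ΔE = 13.60 × (1/3² − 1/4²) = 13.60 × 0.04861 = 0.6611 eV.
λ = hc/ΔE = 1240 / 0.6611 = 1876 nm.
This line belongs to the Paschen series.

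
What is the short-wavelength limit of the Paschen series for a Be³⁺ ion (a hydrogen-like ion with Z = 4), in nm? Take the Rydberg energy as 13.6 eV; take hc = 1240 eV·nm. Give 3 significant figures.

51.3 nm

The Paschen series has lower level n_f = 3; the series limit corresponds to n_i → ∞.
ΔE_max = 13.6 × 16 / 3² = 24.18 eV.
λ_min = 1240 / 24.18 = 51.3 nm.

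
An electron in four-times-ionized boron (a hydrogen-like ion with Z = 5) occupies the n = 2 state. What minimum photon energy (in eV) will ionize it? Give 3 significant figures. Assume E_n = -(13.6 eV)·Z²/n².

85.0 eV

E_n = −13.6 Z²/n² = −340.0/n² eV for Z = 5.
E_2 = −340.0/4 = −85.0 eV, so ionization (to E = 0) requires 85.0 eV.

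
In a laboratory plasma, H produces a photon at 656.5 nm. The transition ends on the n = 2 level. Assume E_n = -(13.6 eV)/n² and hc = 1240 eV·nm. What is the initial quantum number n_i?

The photon energy is ΔE = hc/λ = 1240 / 656.5 = 1.889 eV.
With Z = 1, ΔE = 13.60 × (1/n_f² − 1/n_i²), so 1/n_f² − 1/n_i² = 0.1389.
With n_f = 2: 1/n_i² = 1/4 − 0.1389 = 0.1111, so n_i ≈ 3.00.

n_i = 3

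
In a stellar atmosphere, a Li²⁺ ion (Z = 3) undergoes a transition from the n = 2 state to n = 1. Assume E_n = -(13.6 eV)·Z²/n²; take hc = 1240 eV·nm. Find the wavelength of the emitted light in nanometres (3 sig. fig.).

13.5 nm

For Z = 3 the level energies scale as Z², so the effective Rydberg energy is 13.6 × 9 = 122.4 eV.
ΔE = 122.4 × (1/1² − 1/2²) = 122.4 × 0.7500 = 91.80 eV.
λ = hc/ΔE = 1240 / 91.80 = 13.5 nm.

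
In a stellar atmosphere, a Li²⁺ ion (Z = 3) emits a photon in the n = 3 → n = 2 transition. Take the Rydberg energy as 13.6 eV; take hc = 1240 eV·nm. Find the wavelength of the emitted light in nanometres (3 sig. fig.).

72.9 nm

For Z = 3 the level energies scale as Z², so the effective Rydberg energy is 13.6 × 9 = 122.4 eV.
ΔE = 122.4 × (1/2² − 1/3²) = 122.4 × 0.1389 = 17.00 eV.
λ = hc/ΔE = 1240 / 17.00 = 72.9 nm.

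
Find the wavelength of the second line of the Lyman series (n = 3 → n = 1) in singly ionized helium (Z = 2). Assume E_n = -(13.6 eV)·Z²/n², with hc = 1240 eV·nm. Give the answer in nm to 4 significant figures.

The Lyman series terminates on n_f = 1; the second line has n_i = 1+2 = 3.
ΔE = 54.40 × (1/1² − 1/3²) = 48.36 eV.
λ = 1240 / 48.36 = 25.64 nm.

25.64 nm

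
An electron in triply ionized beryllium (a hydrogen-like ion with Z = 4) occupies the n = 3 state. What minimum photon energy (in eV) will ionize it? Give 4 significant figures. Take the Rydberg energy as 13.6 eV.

24.18 eV

E_n = −13.6 Z²/n² = −217.6/n² eV for Z = 4.
E_3 = −217.6/9 = −24.18 eV, so ionization (to E = 0) requires 24.18 eV.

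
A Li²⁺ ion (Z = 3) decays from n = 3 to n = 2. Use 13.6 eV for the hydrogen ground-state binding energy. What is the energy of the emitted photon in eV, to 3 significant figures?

The Bohr energies scale as Z², so for Z = 3: E_n = −122.4/n² eV.
E_3 = −122.4/9 = −13.60 eV and E_2 = −122.4/4 = −30.60 eV.
The photon energy is |E_3 − E_2| = 17.0 eV.

17.0 eV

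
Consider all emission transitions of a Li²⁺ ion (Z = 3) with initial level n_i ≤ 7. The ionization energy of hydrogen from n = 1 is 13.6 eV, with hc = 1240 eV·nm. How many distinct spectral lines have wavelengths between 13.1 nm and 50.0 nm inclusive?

Enumerate all n_i → n_f pairs with 1 ≤ n_f < n_i ≤ 7 and compute λ = 1240 / [13.6·9·(1/n_f² − 1/n_i²)].
Lines falling in [13.1, 50.0] nm: 2→1 (13.51 nm), 7→2 (44.12 nm), 6→2 (45.59 nm), 5→2 (48.24 nm).

4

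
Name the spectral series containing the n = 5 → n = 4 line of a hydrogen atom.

Brackett

The series is set by the lower level: n_f = 4 is the Brackett series.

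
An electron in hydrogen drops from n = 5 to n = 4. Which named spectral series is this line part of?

The series is set by the lower level: n_f = 4 is the Brackett series.

Brackett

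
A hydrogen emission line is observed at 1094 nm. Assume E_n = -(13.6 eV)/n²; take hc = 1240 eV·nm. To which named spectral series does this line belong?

Paschen

ΔE = 1240/1094 = 1.133 eV.
This matches 13.6 × (1/3² − 1/6²), so n_f = 3: the Paschen series.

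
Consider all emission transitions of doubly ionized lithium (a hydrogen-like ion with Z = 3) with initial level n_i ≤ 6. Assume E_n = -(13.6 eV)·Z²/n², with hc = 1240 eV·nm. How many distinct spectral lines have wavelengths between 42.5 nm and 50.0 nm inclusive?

2

Enumerate all n_i → n_f pairs with 1 ≤ n_f < n_i ≤ 6 and compute λ = 1240 / [13.6·9·(1/n_f² − 1/n_i²)].
Lines falling in [42.5, 50.0] nm: 6→2 (45.59 nm), 5→2 (48.24 nm).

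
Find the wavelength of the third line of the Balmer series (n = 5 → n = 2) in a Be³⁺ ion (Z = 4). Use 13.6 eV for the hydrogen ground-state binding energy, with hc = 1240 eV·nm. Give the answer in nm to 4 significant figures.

The Balmer series terminates on n_f = 2; the third line has n_i = 2+3 = 5.
ΔE = 217.6 × (1/2² − 1/5²) = 45.70 eV.
λ = 1240 / 45.70 = 27.14 nm.

27.14 nm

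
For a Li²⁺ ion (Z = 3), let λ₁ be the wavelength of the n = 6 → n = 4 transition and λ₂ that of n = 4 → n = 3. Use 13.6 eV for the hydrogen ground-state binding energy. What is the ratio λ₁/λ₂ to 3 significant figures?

1.40

λ ∝ 1/ΔE ∝ 1/(1/n_f² − 1/n_i²), and the Z² and hc factors cancel in the ratio.
λ₁/λ₂ = (1/3² − 1/4²)/(1/4² − 1/6²) = 0.04861/0.03472 = 1.40.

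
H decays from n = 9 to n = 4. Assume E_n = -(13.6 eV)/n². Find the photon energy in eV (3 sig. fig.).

E_9 = −13.60/81 = −0.1679 eV and E_4 = −13.60/16 = −0.8500 eV.
The photon energy is |E_9 − E_4| = 0.682 eV.

0.682 eV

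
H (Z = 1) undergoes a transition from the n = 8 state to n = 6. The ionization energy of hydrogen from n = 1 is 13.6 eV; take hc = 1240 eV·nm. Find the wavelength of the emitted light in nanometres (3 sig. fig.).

7500 nm

ΔE = 13.60 × (1/6² − 1/8²) = 13.60 × 0.01215 = 0.1653 eV.
λ = hc/ΔE = 1240 / 0.1653 = 7500 nm.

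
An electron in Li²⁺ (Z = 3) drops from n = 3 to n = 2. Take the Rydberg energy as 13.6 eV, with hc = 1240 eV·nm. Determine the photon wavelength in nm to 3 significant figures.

72.9 nm

For Z = 3 the level energies scale as Z², so the effective Rydberg energy is 13.6 × 9 = 122.4 eV.
ΔE = 122.4 × (1/2² − 1/3²) = 122.4 × 0.1389 = 17.00 eV.
λ = hc/ΔE = 1240 / 17.00 = 72.9 nm.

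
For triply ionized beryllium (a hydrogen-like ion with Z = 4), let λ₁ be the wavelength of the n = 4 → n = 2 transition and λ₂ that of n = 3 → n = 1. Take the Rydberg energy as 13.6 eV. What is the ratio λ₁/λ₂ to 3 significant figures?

λ ∝ 1/ΔE ∝ 1/(1/n_f² − 1/n_i²), and the Z² and hc factors cancel in the ratio.
λ₁/λ₂ = (1/1² − 1/3²)/(1/2² − 1/4²) = 0.8889/0.1875 = 4.74.

4.74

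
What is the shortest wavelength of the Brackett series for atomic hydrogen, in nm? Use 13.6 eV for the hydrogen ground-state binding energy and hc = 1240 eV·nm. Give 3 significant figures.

1460 nm

The Brackett series has lower level n_f = 4; the series limit corresponds to n_i → ∞.
ΔE_max = 13.6 × 1 / 4² = 0.8500 eV.
λ_min = 1240 / 0.8500 = 1460 nm.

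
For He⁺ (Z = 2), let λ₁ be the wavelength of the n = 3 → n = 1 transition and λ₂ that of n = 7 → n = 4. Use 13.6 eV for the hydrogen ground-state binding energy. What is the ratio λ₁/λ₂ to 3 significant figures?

0.0474

λ ∝ 1/ΔE ∝ 1/(1/n_f² − 1/n_i²), and the Z² and hc factors cancel in the ratio.
λ₁/λ₂ = (1/4² − 1/7²)/(1/1² − 1/3²) = 0.04209/0.8889 = 0.0474.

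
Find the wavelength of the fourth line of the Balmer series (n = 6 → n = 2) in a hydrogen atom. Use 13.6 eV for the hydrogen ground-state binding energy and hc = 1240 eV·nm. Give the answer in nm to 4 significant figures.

The Balmer series terminates on n_f = 2; the fourth line has n_i = 2+4 = 6.
ΔE = 13.60 × (1/2² − 1/6²) = 3.022 eV.
λ = 1240 / 3.022 = 410.3 nm.

410.3 nm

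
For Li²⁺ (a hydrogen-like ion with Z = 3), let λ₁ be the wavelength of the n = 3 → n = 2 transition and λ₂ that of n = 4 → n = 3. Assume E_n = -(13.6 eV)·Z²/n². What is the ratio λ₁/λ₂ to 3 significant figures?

λ ∝ 1/ΔE ∝ 1/(1/n_f² − 1/n_i²), and the Z² and hc factors cancel in the ratio.
λ₁/λ₂ = (1/3² − 1/4²)/(1/2² − 1/3²) = 0.04861/0.1389 = 0.350.

0.350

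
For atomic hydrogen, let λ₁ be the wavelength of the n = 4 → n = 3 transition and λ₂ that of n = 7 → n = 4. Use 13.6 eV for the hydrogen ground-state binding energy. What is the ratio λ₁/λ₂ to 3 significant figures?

λ ∝ 1/ΔE ∝ 1/(1/n_f² − 1/n_i²), and the Z² and hc factors cancel in the ratio.
λ₁/λ₂ = (1/4² − 1/7²)/(1/3² − 1/4²) = 0.04209/0.04861 = 0.866.

0.866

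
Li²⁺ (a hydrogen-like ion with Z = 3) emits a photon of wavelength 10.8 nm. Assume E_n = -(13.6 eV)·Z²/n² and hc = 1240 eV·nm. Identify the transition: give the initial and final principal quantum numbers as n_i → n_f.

n_i = 4, n_f = 1

The photon energy is ΔE = hc/λ = 1240 / 10.8 = 114.8 eV.
With Z = 3, ΔE = 122.4 × (1/n_f² − 1/n_i²), so 1/n_f² − 1/n_i² = 0.9380.
Trying n_f = 1 gives 1/n_i² = 0.06197, i.e. n_i ≈ 4; this pair matches.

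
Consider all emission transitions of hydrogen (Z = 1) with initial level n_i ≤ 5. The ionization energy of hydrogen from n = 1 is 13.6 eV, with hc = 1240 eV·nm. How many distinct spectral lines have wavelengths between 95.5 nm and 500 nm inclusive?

5

Enumerate all n_i → n_f pairs with 1 ≤ n_f < n_i ≤ 5 and compute λ = 1240 / [13.6·1·(1/n_f² − 1/n_i²)].
Lines falling in [95.5, 500] nm: 4→1 (97.25 nm), 3→1 (102.6 nm), 2→1 (121.6 nm), 5→2 (434.2 nm), 4→2 (486.3 nm).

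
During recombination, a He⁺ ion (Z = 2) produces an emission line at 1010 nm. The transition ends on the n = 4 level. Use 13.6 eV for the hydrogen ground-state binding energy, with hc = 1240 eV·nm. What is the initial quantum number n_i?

n_i = 5

The photon energy is ΔE = hc/λ = 1240 / 1010 = 1.228 eV.
With Z = 2, ΔE = 54.40 × (1/n_f² − 1/n_i²), so 1/n_f² − 1/n_i² = 0.02257.
With n_f = 4: 1/n_i² = 1/16 − 0.02257 = 0.03993, so n_i ≈ 5.00.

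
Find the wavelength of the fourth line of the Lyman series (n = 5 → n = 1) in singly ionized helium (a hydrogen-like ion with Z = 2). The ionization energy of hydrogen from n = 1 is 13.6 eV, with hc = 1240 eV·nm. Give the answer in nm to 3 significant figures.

23.7 nm

The Lyman series terminates on n_f = 1; the fourth line has n_i = 1+4 = 5.
ΔE = 54.40 × (1/1² − 1/5²) = 52.22 eV.
λ = 1240 / 52.22 = 23.7 nm.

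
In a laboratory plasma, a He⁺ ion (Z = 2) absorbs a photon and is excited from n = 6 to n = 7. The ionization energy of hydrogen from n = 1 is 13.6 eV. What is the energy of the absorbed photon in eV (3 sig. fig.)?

0.401 eV

The Bohr energies scale as Z², so for Z = 2: E_n = −54.40/n² eV.
E_7 = −54.40/49 = −1.110 eV and E_6 = −54.40/36 = −1.511 eV.
The photon energy is |E_7 − E_6| = 0.401 eV.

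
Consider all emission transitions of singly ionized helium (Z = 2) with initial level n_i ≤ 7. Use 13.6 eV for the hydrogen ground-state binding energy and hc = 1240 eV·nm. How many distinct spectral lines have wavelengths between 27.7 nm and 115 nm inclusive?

4

Enumerate all n_i → n_f pairs with 1 ≤ n_f < n_i ≤ 7 and compute λ = 1240 / [13.6·4·(1/n_f² − 1/n_i²)].
Lines falling in [27.7, 115] nm: 2→1 (30.39 nm), 7→2 (99.28 nm), 6→2 (102.6 nm), 5→2 (108.5 nm).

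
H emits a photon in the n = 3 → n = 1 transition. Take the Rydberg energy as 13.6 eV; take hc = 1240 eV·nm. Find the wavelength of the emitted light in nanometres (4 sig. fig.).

102.6 nm

ΔE = 13.60 × (1/1² − 1/3²) = 13.60 × 0.8889 = 12.09 eV.
λ = hc/ΔE = 1240 / 12.09 = 102.6 nm.
This line belongs to the Lyman series.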